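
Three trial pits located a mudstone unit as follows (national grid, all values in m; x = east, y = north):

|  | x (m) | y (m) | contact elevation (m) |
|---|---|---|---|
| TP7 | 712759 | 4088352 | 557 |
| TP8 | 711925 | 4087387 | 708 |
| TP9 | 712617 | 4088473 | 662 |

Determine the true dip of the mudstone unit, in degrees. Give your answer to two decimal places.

Two edge vectors: TP7→TP8 = (-834, -965, 151), TP7→TP9 = (-142, 121, 105).
Normal n = (TP7→TP8) × (TP7→TP9) = (-119596, 66128, -237944).
So ∂z/∂x = −n_x/n_z = −0.50262 and ∂z/∂y = −n_y/n_z = 0.27791.
Gradient magnitude |∇z| = √(a² + b²) = √(0.25263 + 0.07724) = 0.57434.
True dip = arctan(0.57434) = 29.87°, dipping toward ESE (azimuth ≈ 119°).

29.87°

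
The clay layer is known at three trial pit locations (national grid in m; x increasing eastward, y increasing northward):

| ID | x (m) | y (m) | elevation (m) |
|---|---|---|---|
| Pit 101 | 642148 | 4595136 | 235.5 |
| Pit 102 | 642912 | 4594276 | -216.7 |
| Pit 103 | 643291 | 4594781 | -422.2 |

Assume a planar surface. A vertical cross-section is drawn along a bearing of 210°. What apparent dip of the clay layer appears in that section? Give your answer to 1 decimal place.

15.0°

Two edge vectors: Pit 101→Pit 102 = (764, -860, -452.2), Pit 101→Pit 103 = (1143, -355, -657.7).
Normal n = (Pit 101→Pit 102) × (Pit 101→Pit 103) = (405091, -14381.8, 711760).
So ∂z/∂x = −n_x/n_z = −0.56914 and ∂z/∂y = −n_y/n_z = 0.02021.
Unit vector along 210° is (sin 210°, cos 210°) = (-0.5000, -0.8660).
Slope in that direction = a·(-0.5000) + b·(-0.8660) = 0.26707.
Apparent dip = arctan|0.26707| = 15.0° (true dip is 29.7°, so apparent ≤ true as expected).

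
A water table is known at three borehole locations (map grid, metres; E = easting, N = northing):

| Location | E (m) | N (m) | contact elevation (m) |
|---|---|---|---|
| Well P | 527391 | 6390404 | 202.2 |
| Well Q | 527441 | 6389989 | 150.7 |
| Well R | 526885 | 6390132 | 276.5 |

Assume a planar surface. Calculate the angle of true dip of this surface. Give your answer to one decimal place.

12.6°

Let the plane be z = a·E + b·N + c.
Well Q−Well P: 50a − 415b = −51.5;  Well R−Well P: −506a − 272b = 74.3.
Solving gives a = −0.20056, b = 0.09993.
Gradient magnitude |∇z| = √(a² + b²) = √(0.04022 + 0.00999) = 0.22408.
True dip = arctan(0.22408) = 12.6°, dipping toward ESE (azimuth ≈ 116°).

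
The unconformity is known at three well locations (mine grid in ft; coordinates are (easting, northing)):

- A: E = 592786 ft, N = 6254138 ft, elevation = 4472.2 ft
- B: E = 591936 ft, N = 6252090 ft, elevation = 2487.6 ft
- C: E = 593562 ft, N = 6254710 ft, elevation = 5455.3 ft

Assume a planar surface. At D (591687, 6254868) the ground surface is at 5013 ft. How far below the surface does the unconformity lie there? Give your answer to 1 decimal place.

949.6 ft

Two edge vectors: A→B = (-850, -2048, -1984.6), A→C = (776, 572, 983.1).
Normal n = (A→B) × (A→C) = (-878197.6, -704414.6, 1103048).
So ∂z/∂E = −n_x/n_z = 0.796155380 and ∂z/∂N = −n_y/n_z = 0.638607386.
Intercept c from A: 4472.2 − 471949.76 − 3993938.72 = −4461416.28.
At (591687, 6254868): z_contact = 471074.79 + 3994404.90 − 4461416.28 = 4063.41 ft.
Depth below ground = 5013 − 4063.41 = 949.6 ft.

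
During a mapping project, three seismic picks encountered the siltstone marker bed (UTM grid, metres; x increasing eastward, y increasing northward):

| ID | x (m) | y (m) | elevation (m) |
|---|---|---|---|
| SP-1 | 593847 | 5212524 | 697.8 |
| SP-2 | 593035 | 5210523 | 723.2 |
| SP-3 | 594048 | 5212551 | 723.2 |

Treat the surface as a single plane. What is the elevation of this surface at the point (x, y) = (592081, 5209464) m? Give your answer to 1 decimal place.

Let the plane be z = a·x + b·y + c.
SP-2−SP-1: −812a − 2001b = 25.4;  SP-3−SP-1: 201a + 27b = 25.4.
Solving gives a = 0.135457048, b = −0.067661731.
Then c = 697.8 − a·593847 − b·5212524 = 272945.43.
At (592081, 5209464): z = 80201.5 − 352481.4 + 272945.43 = 665.6 m.

665.6 m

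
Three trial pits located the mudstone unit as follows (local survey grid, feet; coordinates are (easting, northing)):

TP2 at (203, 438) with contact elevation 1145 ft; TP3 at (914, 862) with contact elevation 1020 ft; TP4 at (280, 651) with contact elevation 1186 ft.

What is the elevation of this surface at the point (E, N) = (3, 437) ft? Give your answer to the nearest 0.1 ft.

1218.8 ft

Two edge vectors: TP2→TP3 = (711, 424, -125), TP2→TP4 = (77, 213, 41).
Normal n = (TP2→TP3) × (TP2→TP4) = (44009, -38776, 118795).
So ∂z/∂E = −n_x/n_z = −0.37046 and ∂z/∂N = −n_y/n_z = 0.32641.
Intercept c from TP2: 1145 + 75.20 − 142.97 = 1077.24.
At (3, 437): z = −1.1 + 142.6 + 1077.24 = 1218.8 ft.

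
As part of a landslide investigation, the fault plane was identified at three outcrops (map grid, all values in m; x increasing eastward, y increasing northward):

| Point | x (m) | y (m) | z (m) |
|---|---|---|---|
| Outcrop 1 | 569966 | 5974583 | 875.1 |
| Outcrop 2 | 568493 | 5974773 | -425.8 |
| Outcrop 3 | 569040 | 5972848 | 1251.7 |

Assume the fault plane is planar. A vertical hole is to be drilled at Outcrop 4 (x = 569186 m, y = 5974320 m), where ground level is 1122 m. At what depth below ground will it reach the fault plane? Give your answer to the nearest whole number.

702 m

Two edge vectors: Outcrop 1→Outcrop 2 = (-1473, 190, -1300.9), Outcrop 1→Outcrop 3 = (-926, -1735, 376.6).
Normal n = (Outcrop 1→Outcrop 2) × (Outcrop 1→Outcrop 3) = (-2185507.5, 1759365.2, 2731595).
So ∂z/∂x = −n_x/n_z = 0.80008475 and ∂z/∂y = −n_y/n_z = −0.64407981.
Intercept c from Outcrop 1: 875.1 − 456021.10 + 3848108.31 = 3392962.30.
At (569186, 5974320): z_contact = 455397.0 − 3847938.9 + 3392962.30 = 420.4 m.
Depth below ground = 1122 − 420.4 = 702 m.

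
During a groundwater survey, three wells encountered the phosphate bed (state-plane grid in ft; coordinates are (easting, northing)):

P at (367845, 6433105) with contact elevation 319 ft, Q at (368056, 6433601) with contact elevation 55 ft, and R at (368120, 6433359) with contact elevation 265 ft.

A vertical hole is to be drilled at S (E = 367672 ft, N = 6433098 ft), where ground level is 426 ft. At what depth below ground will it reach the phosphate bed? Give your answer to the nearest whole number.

186 ft

Let the plane be z = a·E + b·N + c.
Q−P: 211a + 496b = −264;  R−P: 275a + 254b = −54.
Solving gives a = 0.48634157, b = −0.73914934.
Then c = 319 − a·367845 − b·6433105 = 4576445.98.
At (367672, 6433098): z_contact = 178814.2 − 4755020.1 + 4576445.98 = 240.0 ft.
Depth below ground = 426 − 240.0 = 186 ft.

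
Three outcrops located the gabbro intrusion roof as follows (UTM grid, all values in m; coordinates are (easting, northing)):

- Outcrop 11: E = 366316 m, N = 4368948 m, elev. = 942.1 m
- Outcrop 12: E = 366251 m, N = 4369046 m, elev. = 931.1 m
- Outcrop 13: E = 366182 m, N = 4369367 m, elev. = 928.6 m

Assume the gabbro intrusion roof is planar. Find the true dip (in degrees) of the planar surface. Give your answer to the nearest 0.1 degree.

Let the plane be z = a·E + b·N + c.
Outcrop 12−Outcrop 11: −65a + 98b = −11;  Outcrop 13−Outcrop 11: −134a + 419b = −13.5.
Solving gives a = 0.23300, b = 0.04230.
Gradient magnitude |∇z| = √(a² + b²) = √(0.05429 + 0.00179) = 0.23681.
True dip = arctan(0.23681) = 13.3°, dipping toward W (azimuth ≈ 260°).

13.3°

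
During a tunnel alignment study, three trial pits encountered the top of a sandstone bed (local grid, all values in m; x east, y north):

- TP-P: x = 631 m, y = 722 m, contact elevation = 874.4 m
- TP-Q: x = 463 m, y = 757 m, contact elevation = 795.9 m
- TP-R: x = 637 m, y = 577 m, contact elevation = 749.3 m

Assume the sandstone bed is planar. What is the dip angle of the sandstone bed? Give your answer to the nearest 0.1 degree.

Two edge vectors: TP-P→TP-Q = (-168, 35, -78.5), TP-P→TP-R = (6, -145, -125.1).
Normal n = (TP-P→TP-Q) × (TP-P→TP-R) = (-15761, -21487.8, 24150).
So ∂z/∂x = −n_x/n_z = 0.65263 and ∂z/∂y = −n_y/n_z = 0.88976.
Gradient magnitude |∇z| = √(a² + b²) = √(0.42593 + 0.79168) = 1.10345.
True dip = arctan(1.10345) = 47.8°, dipping toward SW (azimuth ≈ 216°).

47.8°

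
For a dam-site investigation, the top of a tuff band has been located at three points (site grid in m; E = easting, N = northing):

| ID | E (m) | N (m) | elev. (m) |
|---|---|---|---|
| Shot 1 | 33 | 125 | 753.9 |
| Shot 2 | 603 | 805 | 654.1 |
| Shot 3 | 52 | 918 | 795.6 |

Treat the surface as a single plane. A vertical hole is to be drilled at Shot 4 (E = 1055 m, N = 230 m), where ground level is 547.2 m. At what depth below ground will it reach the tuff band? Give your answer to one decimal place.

37.4 m

Two edge vectors: Shot 1→Shot 2 = (570, 680, -99.8), Shot 1→Shot 3 = (19, 793, 41.7).
Normal n = (Shot 1→Shot 2) × (Shot 1→Shot 3) = (107497.4, -25665.2, 439090).
So ∂z/∂E = −n_x/n_z = −0.244819 and ∂z/∂N = −n_y/n_z = 0.058451.
Intercept c from Shot 1: 753.9 + 8.08 − 7.31 = 754.67.
At (1055, 230): z_contact = −258.28 + 13.44 + 754.67 = 509.83 m.
Depth below ground = 547.2 − 509.83 = 37.4 m.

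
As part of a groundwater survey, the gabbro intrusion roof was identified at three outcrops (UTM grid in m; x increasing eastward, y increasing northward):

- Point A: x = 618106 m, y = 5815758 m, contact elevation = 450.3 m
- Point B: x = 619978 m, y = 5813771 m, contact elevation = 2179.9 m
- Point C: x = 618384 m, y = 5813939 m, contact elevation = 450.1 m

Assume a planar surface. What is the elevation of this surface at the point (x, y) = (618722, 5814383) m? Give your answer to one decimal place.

Two edge vectors: Point A→Point B = (1872, -1987, 1729.6), Point A→Point C = (278, -1819, -0.2).
Normal n = (Point A→Point B) × (Point A→Point C) = (3146539.8, 481203.2, -2852782).
So ∂z/∂x = −n_x/n_z = 1.102972397 and ∂z/∂y = −n_y/n_z = 0.168678574.
Intercept c from Point A: 450.3 − 681753.86 − 980993.77 = −1662297.32.
At (618722, 5814383): z = 682433.3 + 980761.8 − 1662297.32 = 897.8 m.

897.8 m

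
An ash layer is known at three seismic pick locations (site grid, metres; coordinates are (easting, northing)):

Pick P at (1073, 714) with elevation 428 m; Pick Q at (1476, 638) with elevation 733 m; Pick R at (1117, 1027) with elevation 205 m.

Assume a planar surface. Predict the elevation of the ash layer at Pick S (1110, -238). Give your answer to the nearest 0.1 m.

1209.8 m

Two edge vectors: Pick P→Pick Q = (403, -76, 305), Pick P→Pick R = (44, 313, -223).
Normal n = (Pick P→Pick Q) × (Pick P→Pick R) = (-78517, 103289, 129483).
So ∂z/∂E = −n_x/n_z = 0.606388 and ∂z/∂N = −n_y/n_z = −0.797703.
Intercept c from Pick P: 428 − 650.65 + 569.56 = 346.91.
At (1110, -238): z = 673.1 + 189.9 + 346.91 = 1209.8 m.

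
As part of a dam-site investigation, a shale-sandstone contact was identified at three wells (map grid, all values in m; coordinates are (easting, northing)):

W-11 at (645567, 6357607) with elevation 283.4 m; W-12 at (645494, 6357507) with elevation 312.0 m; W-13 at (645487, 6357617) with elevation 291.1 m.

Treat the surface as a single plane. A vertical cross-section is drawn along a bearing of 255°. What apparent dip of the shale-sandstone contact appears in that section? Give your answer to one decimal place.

9.5°

Two edge vectors: W-11→W-12 = (-73, -100, 28.6), W-11→W-13 = (-80, 10, 7.7).
Normal n = (W-11→W-12) × (W-11→W-13) = (-1056, -1725.9, -8730).
So ∂z/∂E = −n_x/n_z = −0.12096 and ∂z/∂N = −n_y/n_z = −0.19770.
Unit vector along 255° is (sin 255°, cos 255°) = (-0.9659, -0.2588).
Slope in that direction = a·(-0.9659) + b·(-0.2588) = 0.16801.
Apparent dip = arctan|0.16801| = 9.5° (true dip is 13.0°, so apparent ≤ true as expected).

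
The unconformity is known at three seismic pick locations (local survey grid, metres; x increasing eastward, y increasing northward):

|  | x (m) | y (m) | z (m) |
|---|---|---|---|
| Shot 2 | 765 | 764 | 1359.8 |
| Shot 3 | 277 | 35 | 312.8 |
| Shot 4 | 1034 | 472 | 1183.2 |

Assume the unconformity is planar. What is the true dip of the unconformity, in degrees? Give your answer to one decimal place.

50.3°

Two edge vectors: Shot 2→Shot 3 = (-488, -729, -1047), Shot 2→Shot 4 = (269, -292, -176.6).
Normal n = (Shot 2→Shot 3) × (Shot 2→Shot 4) = (-176982.6, -367823.8, 338597).
So ∂z/∂x = −n_x/n_z = 0.52269 and ∂z/∂y = −n_y/n_z = 1.08632.
Gradient magnitude |∇z| = √(a² + b²) = √(0.27321 + 1.18009) = 1.20553.
True dip = arctan(1.20553) = 50.3°, dipping toward SSW (azimuth ≈ 206°).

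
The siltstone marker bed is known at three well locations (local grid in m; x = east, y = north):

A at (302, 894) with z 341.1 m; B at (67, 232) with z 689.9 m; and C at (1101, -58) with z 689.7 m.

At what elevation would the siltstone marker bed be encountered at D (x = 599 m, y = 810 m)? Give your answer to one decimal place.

341.4 m

Let the plane be z = a·x + b·y + c.
B−A: −235a − 662b = 348.8;  C−A: 799a − 952b = 348.6.
Solving gives a = −0.134569, b = −0.479118.
Then c = 341.1 − a·302 − b·894 = 810.07.
At (599, 810): z = −80.6 − 388.1 + 810.07 = 341.4 m.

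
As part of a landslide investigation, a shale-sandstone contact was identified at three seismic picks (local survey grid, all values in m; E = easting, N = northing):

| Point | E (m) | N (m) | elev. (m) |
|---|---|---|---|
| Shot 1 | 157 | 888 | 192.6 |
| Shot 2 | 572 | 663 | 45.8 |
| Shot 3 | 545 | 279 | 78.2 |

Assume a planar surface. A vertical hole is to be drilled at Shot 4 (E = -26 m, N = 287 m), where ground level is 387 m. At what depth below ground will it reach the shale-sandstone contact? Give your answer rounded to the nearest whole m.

Let the plane be z = a·E + b·N + c.
Shot 2−Shot 1: 415a − 225b = −146.8;  Shot 3−Shot 1: 388a − 609b = −114.4.
Solving gives a = −0.38481, b = −0.05732.
Then c = 192.6 − a·157 − b·888 = 303.91.
At (-26, 287): z_contact = 10.0 − 16.5 + 303.91 = 297.5 m.
Depth below ground = 387 − 297.5 = 90 m.

90 m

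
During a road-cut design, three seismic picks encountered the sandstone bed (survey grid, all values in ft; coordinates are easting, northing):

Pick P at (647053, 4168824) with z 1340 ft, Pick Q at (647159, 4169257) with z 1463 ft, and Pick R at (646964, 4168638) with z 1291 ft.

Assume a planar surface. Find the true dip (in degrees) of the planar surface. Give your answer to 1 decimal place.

Let the plane be z = a·easting + b·northing + c.
Pick Q−Pick P: 106a + 433b = 123;  Pick R−Pick P: −89a − 186b = −49.
Solving gives a = −0.08825, b = 0.30567.
Gradient magnitude |∇z| = √(a² + b²) = √(0.00779 + 0.09343) = 0.31815.
True dip = arctan(0.31815) = 17.6°, dipping toward SSE (azimuth ≈ 164°).

17.6°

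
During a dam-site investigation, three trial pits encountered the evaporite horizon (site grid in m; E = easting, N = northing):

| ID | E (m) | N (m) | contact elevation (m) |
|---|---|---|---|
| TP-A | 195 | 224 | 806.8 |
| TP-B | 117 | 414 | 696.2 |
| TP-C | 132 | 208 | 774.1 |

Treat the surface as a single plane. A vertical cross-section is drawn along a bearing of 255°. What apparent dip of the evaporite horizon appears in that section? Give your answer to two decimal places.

Let the plane be z = a·E + b·N + c.
TP-B−TP-A: −78a + 190b = −110.6;  TP-C−TP-A: −63a − 16b = −32.7.
Solving gives a = 0.60392, b = −0.33418.
Unit vector along 255° is (sin 255°, cos 255°) = (-0.9659, -0.2588).
Slope in that direction = a·(-0.9659) + b·(-0.2588) = −0.49685.
Apparent dip = arctan|0.49685| = 26.42° (true dip is 34.6°, so apparent ≤ true as expected).

26.42°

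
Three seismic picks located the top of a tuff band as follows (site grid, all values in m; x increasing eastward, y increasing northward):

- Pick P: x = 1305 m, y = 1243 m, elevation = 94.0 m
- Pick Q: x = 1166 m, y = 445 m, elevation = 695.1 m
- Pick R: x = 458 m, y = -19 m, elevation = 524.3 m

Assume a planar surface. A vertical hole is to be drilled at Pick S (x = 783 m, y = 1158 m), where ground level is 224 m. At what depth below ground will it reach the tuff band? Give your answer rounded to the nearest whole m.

487 m

Let the plane be z = a·x + b·y + c.
Pick Q−Pick P: −139a − 798b = 601.1;  Pick R−Pick P: −847a − 1262b = 430.3.
Solving gives a = 0.82961, b = −0.89776.
Then c = 94 − a·1305 − b·1243 = 127.28.
At (783, 1158): z_contact = 649.6 − 1039.6 + 127.28 = -262.7 m.
Depth below ground = 224 − (-262.7) = 487 m.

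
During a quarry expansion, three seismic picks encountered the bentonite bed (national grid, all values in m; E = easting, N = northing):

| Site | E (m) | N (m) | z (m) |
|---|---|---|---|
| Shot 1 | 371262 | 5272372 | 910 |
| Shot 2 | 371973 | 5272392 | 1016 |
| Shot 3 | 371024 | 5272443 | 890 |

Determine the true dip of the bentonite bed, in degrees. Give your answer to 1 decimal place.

Let the plane be z = a·E + b·N + c.
Shot 2−Shot 1: 711a + 20b = 106;  Shot 3−Shot 1: −238a + 71b = −20.
Solving gives a = 0.14348, b = 0.19927.
Gradient magnitude |∇z| = √(a² + b²) = √(0.02059 + 0.03971) = 0.24555.
True dip = arctan(0.24555) = 13.8°, dipping toward SW (azimuth ≈ 216°).

13.8°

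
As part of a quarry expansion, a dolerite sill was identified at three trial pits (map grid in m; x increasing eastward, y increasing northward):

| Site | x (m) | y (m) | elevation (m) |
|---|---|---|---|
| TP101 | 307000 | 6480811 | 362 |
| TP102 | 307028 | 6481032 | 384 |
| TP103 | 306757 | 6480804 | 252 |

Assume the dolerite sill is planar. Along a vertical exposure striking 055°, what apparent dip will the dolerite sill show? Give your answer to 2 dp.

Let the plane be z = a·x + b·y + c.
TP102−TP101: 28a + 221b = 22;  TP103−TP101: −243a − 7b = −110.
Solving gives a = 0.45145, b = 0.04235.
Unit vector along 055° is (sin 55°, cos 55°) = (0.8192, 0.5736).
Slope in that direction = a·(0.8192) + b·(0.5736) = 0.39410.
Apparent dip = arctan|0.39410| = 21.51° (true dip is 24.4°, so apparent ≤ true as expected).

21.51°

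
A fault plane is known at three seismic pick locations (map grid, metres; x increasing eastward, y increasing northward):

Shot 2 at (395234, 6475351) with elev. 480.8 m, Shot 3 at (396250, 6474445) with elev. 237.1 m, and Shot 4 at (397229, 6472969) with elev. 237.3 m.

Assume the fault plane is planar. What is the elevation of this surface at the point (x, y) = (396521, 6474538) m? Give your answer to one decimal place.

41.7 m

Two edge vectors: Shot 2→Shot 3 = (1016, -906, -243.7), Shot 2→Shot 4 = (1995, -2382, -243.5).
Normal n = (Shot 2→Shot 3) × (Shot 2→Shot 4) = (-359882.4, -238785.5, -612642).
So ∂z/∂x = −n_x/n_z = −0.587426915 and ∂z/∂y = −n_y/n_z = −0.389763516.
Intercept c from Shot 2: 480.8 + 232171.09 + 2523855.57 = 2756507.46.
At (396521, 6474538): z = −232927.1 − 2523538.7 + 2756507.46 = 41.7 m.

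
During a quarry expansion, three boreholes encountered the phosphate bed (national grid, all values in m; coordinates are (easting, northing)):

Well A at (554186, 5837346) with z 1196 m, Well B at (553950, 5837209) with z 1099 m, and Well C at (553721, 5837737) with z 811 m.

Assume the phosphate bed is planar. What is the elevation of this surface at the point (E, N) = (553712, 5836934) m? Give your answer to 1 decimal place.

Let the plane be z = a·E + b·N + c.
Well B−Well A: −236a − 137b = −97;  Well C−Well A: −465a + 391b = −385.
Solving gives a = 0.581301569, b = −0.293337009.
Then c = 1196 − a·554186 − b·5837346 = 1391356.42.
At (553712, 5836934): z = 321873.7 − 1712188.8 + 1391356.42 = 1041.3 m.

1041.3 m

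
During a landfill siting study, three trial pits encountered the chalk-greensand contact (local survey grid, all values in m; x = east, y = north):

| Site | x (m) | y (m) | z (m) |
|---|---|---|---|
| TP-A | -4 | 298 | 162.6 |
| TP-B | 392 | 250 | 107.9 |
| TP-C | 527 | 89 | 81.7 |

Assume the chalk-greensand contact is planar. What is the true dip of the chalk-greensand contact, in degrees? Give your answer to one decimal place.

8.1°

Two edge vectors: TP-A→TP-B = (396, -48, -54.7), TP-A→TP-C = (531, -209, -80.9).
Normal n = (TP-A→TP-B) × (TP-A→TP-C) = (-7549.1, 2990.7, -57276).
So ∂z/∂x = −n_x/n_z = −0.13180 and ∂z/∂y = −n_y/n_z = 0.05222.
Gradient magnitude |∇z| = √(a² + b²) = √(0.01737 + 0.00273) = 0.14177.
True dip = arctan(0.14177) = 8.1°, dipping toward ESE (azimuth ≈ 112°).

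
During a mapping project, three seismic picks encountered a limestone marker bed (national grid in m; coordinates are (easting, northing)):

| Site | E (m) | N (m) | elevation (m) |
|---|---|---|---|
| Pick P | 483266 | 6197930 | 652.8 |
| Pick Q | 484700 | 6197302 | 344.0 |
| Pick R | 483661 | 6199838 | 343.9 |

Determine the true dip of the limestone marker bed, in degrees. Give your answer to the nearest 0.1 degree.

15.8°

Let the plane be z = a·E + b·N + c.
Pick Q−Pick P: 1434a − 628b = −308.8;  Pick R−Pick P: 395a + 1908b = −308.9.
Solving gives a = −0.26245, b = −0.10756.
Gradient magnitude |∇z| = √(a² + b²) = √(0.06888 + 0.01157) = 0.28364.
True dip = arctan(0.28364) = 15.8°, dipping toward ENE (azimuth ≈ 068°).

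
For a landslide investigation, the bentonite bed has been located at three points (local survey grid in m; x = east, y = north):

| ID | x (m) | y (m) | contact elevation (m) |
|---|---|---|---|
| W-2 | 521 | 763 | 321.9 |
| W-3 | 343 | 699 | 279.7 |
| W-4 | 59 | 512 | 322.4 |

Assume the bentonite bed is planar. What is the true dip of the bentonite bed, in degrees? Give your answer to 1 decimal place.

55.9°

Two edge vectors: W-2→W-3 = (-178, -64, -42.2), W-2→W-4 = (-462, -251, 0.5).
Normal n = (W-2→W-3) × (W-2→W-4) = (-10624.2, 19585.4, 15110).
So ∂z/∂x = −n_x/n_z = 0.70312 and ∂z/∂y = −n_y/n_z = −1.29619.
Gradient magnitude |∇z| = √(a² + b²) = √(0.49438 + 1.68010) = 1.47461.
True dip = arctan(1.47461) = 55.9°, dipping toward NNW (azimuth ≈ 332°).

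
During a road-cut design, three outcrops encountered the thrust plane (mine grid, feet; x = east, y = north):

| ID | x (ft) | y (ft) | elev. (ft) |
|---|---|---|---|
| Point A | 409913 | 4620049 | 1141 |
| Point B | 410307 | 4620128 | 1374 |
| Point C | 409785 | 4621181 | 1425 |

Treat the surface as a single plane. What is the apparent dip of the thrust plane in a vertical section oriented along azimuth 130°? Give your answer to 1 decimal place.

11.6°

Two edge vectors: Point A→Point B = (394, 79, 233), Point A→Point C = (-128, 1132, 284).
Normal n = (Point A→Point B) × (Point A→Point C) = (-241320, -141720, 456120).
So ∂z/∂x = −n_x/n_z = 0.52907 and ∂z/∂y = −n_y/n_z = 0.31071.
Unit vector along 130° is (sin 130°, cos 130°) = (0.7660, -0.6428).
Slope in that direction = a·(0.7660) + b·(-0.6428) = 0.20557.
Apparent dip = arctan|0.20557| = 11.6° (true dip is 31.5°, so apparent ≤ true as expected).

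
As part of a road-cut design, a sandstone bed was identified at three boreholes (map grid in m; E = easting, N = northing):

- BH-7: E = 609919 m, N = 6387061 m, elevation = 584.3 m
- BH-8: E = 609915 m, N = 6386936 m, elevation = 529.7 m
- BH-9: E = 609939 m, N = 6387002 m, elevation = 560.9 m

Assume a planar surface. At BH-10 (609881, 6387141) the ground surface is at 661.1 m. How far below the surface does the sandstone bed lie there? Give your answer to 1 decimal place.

Two edge vectors: BH-7→BH-8 = (-4, -125, -54.6), BH-7→BH-9 = (20, -59, -23.4).
Normal n = (BH-7→BH-8) × (BH-7→BH-9) = (-296.4, -1185.6, 2736).
So ∂z/∂E = −n_x/n_z = 0.108333333 and ∂z/∂N = −n_y/n_z = 0.433333333.
Intercept c from BH-7: 584.3 − 66074.56 − 2767726.43 = −2833216.69.
At (609881, 6387141): z_contact = 66070.44 + 2767761.10 − 2833216.69 = 614.85 m.
Depth below ground = 661.1 − 614.85 = 46.3 m.

46.3 m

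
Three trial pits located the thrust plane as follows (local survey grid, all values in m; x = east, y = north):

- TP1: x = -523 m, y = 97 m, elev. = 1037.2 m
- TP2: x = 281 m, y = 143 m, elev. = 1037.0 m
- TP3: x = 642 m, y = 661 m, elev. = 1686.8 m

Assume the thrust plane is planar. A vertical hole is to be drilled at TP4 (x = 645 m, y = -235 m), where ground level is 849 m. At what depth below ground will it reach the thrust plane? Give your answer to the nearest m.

Two edge vectors: TP1→TP2 = (804, 46, -0.2), TP1→TP3 = (1165, 564, 649.6).
Normal n = (TP1→TP2) × (TP1→TP3) = (29994.4, -522511.4, 399866).
So ∂z/∂x = −n_x/n_z = −0.07501 and ∂z/∂y = −n_y/n_z = 1.30672.
Intercept c from TP1: 1037.2 − 39.23 − 126.75 = 871.22.
At (645, -235): z_contact = −48.4 − 307.1 + 871.22 = 515.8 m.
Depth below ground = 849 − 515.8 = 333 m.

333 m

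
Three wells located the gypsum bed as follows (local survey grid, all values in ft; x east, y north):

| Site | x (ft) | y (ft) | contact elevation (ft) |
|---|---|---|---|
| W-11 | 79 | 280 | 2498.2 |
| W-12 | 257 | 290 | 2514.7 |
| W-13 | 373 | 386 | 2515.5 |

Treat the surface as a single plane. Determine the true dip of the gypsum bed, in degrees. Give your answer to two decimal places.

Two edge vectors: W-11→W-12 = (178, 10, 16.5), W-11→W-13 = (294, 106, 17.3).
Normal n = (W-11→W-12) × (W-11→W-13) = (-1576, 1771.6, 15928).
So ∂z/∂x = −n_x/n_z = 0.09895 and ∂z/∂y = −n_y/n_z = −0.11123.
Gradient magnitude |∇z| = √(a² + b²) = √(0.00979 + 0.01237) = 0.14887.
True dip = arctan(0.14887) = 8.47°, dipping toward NW (azimuth ≈ 318°).

8.47°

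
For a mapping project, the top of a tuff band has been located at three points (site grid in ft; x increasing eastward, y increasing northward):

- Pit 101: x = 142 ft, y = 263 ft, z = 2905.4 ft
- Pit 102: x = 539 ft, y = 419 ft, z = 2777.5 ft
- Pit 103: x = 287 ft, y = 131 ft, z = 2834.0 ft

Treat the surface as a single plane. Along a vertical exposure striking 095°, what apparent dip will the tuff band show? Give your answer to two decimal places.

20.98°

Two edge vectors: Pit 101→Pit 102 = (397, 156, -127.9), Pit 101→Pit 103 = (145, -132, -71.4).
Normal n = (Pit 101→Pit 102) × (Pit 101→Pit 103) = (-28021.2, 9800.3, -75024).
So ∂z/∂x = −n_x/n_z = −0.37350 and ∂z/∂y = −n_y/n_z = 0.13063.
Unit vector along 095° is (sin 95°, cos 95°) = (0.9962, -0.0872).
Slope in that direction = a·(0.9962) + b·(-0.0872) = −0.38346.
Apparent dip = arctan|0.38346| = 20.98° (true dip is 21.6°, so apparent ≤ true as expected).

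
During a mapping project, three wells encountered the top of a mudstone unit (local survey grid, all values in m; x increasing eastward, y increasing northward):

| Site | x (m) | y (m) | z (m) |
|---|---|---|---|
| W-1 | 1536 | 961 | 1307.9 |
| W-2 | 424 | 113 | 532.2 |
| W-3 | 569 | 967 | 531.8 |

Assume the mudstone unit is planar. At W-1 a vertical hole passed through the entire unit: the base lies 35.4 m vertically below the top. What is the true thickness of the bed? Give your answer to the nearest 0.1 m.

27.5 m

Two edge vectors: W-1→W-2 = (-1112, -848, -775.7), W-1→W-3 = (-967, 6, -776.1).
Normal n = (W-1→W-2) × (W-1→W-3) = (662787, -112921.3, -826688).
So ∂z/∂x = −n_x/n_z = 0.80174 and ∂z/∂y = −n_y/n_z = −0.13659.
|∇z| = √(a²+b²) = 0.81329, so dip δ = arctan(0.81329) = 39.12°.
True thickness = vertical thickness × cos δ = 35.4 × cos 39.12° = 27.5 m.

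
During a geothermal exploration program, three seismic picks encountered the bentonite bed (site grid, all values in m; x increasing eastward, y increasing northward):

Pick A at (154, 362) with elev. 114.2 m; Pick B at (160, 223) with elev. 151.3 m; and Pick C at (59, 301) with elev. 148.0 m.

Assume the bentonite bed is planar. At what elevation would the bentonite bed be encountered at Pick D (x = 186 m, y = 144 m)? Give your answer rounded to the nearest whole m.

Two edge vectors: Pick A→Pick B = (6, -139, 37.1), Pick A→Pick C = (-95, -61, 33.8).
Normal n = (Pick A→Pick B) × (Pick A→Pick C) = (-2435.1, -3727.3, -13571).
So ∂z/∂x = −n_x/n_z = −0.17943 and ∂z/∂y = −n_y/n_z = −0.27465.
Intercept c from Pick A: 114.2 + 27.63 + 99.42 = 241.26.
At (186, 144): z = −33.4 − 39.5 + 241.26 = 168.3 m.

168 m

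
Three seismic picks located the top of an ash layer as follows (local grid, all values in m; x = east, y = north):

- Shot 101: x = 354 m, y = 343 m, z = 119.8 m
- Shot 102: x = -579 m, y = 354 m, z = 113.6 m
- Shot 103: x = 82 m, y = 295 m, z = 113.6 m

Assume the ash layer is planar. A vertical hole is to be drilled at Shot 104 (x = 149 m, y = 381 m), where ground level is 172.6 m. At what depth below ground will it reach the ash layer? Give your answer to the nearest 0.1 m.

Two edge vectors: Shot 101→Shot 102 = (-933, 11, -6.2), Shot 101→Shot 103 = (-272, -48, -6.2).
Normal n = (Shot 101→Shot 102) × (Shot 101→Shot 103) = (-365.8, -4098.2, 47776).
So ∂z/∂x = −n_x/n_z = 0.00766 and ∂z/∂y = −n_y/n_z = 0.08578.
Intercept c from Shot 101: 119.8 − 2.71 − 29.42 = 87.67.
At (149, 381): z_contact = 1.14 + 32.68 + 87.67 = 121.49 m.
Depth below ground = 172.6 − 121.49 = 51.1 m.

51.1 m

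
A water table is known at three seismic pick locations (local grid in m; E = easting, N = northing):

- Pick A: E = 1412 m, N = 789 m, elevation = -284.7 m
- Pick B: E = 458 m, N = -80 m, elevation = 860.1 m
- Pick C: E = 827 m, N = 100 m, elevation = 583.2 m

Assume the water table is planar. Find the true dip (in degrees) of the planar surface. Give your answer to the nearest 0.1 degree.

Let the plane be z = a·E + b·N + c.
Pick B−Pick A: −954a − 869b = 1144.8;  Pick C−Pick A: −585a − 689b = 867.9.
Solving gives a = −0.23205, b = −1.06263.
Gradient magnitude |∇z| = √(a² + b²) = √(0.05385 + 1.12917) = 1.08767.
True dip = arctan(1.08767) = 47.4°, dipping toward NNE (azimuth ≈ 012°).

47.4°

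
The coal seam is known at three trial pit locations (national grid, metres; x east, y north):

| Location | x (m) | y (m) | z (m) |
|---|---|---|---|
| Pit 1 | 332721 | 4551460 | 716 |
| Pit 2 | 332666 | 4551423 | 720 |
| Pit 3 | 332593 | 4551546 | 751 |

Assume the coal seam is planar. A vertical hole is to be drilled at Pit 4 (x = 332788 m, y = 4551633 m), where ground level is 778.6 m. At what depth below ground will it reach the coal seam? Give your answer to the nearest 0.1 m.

48.4 m

Two edge vectors: Pit 1→Pit 2 = (-55, -37, 4), Pit 1→Pit 3 = (-128, 86, 35).
Normal n = (Pit 1→Pit 2) × (Pit 1→Pit 3) = (-1639, 1413, -9466).
So ∂z/∂x = −n_x/n_z = −0.173145996 and ∂z/∂y = −n_y/n_z = 0.149271075.
Intercept c from Pit 1: 716 + 57609.31 − 679401.33 = −621076.02.
At (332788, 4551633): z_contact = −57620.91 + 679427.15 − 621076.02 = 730.22 m.
Depth below ground = 778.6 − 730.22 = 48.4 m.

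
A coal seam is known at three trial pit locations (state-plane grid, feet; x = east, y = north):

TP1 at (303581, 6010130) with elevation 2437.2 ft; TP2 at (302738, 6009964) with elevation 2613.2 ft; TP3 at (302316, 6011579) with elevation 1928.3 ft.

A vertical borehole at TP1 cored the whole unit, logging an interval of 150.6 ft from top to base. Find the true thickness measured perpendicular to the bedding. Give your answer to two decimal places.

136.27 ft

Two edge vectors: TP1→TP2 = (-843, -166, 176), TP1→TP3 = (-1265, 1449, -508.9).
Normal n = (TP1→TP2) × (TP1→TP3) = (-170546.6, -651642.7, -1431497).
So ∂z/∂x = −n_x/n_z = −0.11914 and ∂z/∂y = −n_y/n_z = −0.45522.
|∇z| = √(a²+b²) = 0.47055, so dip δ = arctan(0.47055) = 25.20°.
True thickness = vertical thickness × cos δ = 150.6 × cos 25.20° = 136.27 ft.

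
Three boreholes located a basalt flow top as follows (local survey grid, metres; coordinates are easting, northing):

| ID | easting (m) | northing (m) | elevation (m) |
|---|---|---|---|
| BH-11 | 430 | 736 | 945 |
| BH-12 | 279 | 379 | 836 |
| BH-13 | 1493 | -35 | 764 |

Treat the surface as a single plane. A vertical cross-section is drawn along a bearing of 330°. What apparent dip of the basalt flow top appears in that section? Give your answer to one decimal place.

13.0°

Let the plane be z = a·easting + b·northing + c.
BH-12−BH-11: −151a − 357b = −109;  BH-13−BH-11: 1063a − 771b = −181.
Solving gives a = 0.03916, b = 0.28876.
Unit vector along 330° is (sin 330°, cos 330°) = (-0.5000, 0.8660).
Slope in that direction = a·(-0.5000) + b·(0.8660) = 0.23049.
Apparent dip = arctan|0.23049| = 13.0° (true dip is 16.2°, so apparent ≤ true as expected).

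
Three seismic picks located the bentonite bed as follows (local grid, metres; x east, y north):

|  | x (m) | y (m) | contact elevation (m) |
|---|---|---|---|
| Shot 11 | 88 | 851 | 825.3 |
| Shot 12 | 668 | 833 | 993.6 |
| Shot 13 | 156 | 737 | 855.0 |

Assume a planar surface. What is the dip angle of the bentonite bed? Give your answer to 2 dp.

Two edge vectors: Shot 11→Shot 12 = (580, -18, 168.3), Shot 11→Shot 13 = (68, -114, 29.7).
Normal n = (Shot 11→Shot 12) × (Shot 11→Shot 13) = (18651.6, -5781.6, -64896).
So ∂z/∂x = −n_x/n_z = 0.28741 and ∂z/∂y = −n_y/n_z = −0.08909.
Gradient magnitude |∇z| = √(a² + b²) = √(0.08260 + 0.00794) = 0.30090.
True dip = arctan(0.30090) = 16.75°, dipping toward WNW (azimuth ≈ 287°).

16.75°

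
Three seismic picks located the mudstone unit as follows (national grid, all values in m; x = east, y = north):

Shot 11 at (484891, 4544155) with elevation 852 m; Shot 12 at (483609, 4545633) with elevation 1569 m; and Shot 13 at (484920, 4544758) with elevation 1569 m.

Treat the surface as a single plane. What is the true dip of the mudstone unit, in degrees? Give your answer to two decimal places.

Let the plane be z = a·x + b·y + c.
Shot 12−Shot 11: −1282a + 1478b = 717;  Shot 13−Shot 11: 29a + 603b = 717.
Solving gives a = 0.76893, b = 1.15207.
Gradient magnitude |∇z| = √(a² + b²) = √(0.59125 + 1.32728) = 1.38511.
True dip = arctan(1.38511) = 54.17°, dipping toward SSW (azimuth ≈ 214°).

54.17°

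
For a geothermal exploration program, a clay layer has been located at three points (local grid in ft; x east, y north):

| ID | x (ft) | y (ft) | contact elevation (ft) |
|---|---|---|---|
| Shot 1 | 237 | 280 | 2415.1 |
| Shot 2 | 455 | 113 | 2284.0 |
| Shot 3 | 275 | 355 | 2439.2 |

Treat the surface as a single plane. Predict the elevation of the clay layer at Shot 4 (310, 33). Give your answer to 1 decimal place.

Two edge vectors: Shot 1→Shot 2 = (218, -167, -131.1), Shot 1→Shot 3 = (38, 75, 24.1).
Normal n = (Shot 1→Shot 2) × (Shot 1→Shot 3) = (5807.8, -10235.6, 22696).
So ∂z/∂x = −n_x/n_z = −0.25590 and ∂z/∂y = −n_y/n_z = 0.45099.
Intercept c from Shot 1: 2415.1 + 60.65 − 126.28 = 2349.47.
At (310, 33): z = −79.3 + 14.9 + 2349.47 = 2285.0 ft.

2285.0 ft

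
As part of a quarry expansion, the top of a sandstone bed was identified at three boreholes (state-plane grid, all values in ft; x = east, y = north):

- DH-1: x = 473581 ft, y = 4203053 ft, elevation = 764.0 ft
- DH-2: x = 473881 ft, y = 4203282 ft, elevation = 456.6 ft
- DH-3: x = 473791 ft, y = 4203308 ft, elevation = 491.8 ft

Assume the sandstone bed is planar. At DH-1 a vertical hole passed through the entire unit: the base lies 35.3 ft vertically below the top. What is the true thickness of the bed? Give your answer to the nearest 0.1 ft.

27.2 ft

Two edge vectors: DH-1→DH-2 = (300, 229, -307.4), DH-1→DH-3 = (210, 255, -272.2).
Normal n = (DH-1→DH-2) × (DH-1→DH-3) = (16053.2, 17106, 28410).
So ∂z/∂x = −n_x/n_z = −0.56505 and ∂z/∂y = −n_y/n_z = −0.60211.
|∇z| = √(a²+b²) = 0.82573, so dip δ = arctan(0.82573) = 39.55°.
True thickness = vertical thickness × cos δ = 35.3 × cos 39.55° = 27.2 ft.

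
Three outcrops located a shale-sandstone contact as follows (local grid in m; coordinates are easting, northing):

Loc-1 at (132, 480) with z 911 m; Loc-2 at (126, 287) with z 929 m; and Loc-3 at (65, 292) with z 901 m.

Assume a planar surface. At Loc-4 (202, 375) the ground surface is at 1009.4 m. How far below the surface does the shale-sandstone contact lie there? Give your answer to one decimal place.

Two edge vectors: Loc-1→Loc-2 = (-6, -193, 18), Loc-1→Loc-3 = (-67, -188, -10).
Normal n = (Loc-1→Loc-2) × (Loc-1→Loc-3) = (5314, -1266, -11803).
So ∂z/∂easting = −n_x/n_z = 0.45022 and ∂z/∂northing = −n_y/n_z = −0.10726.
Intercept c from Loc-1: 911 − 59.43 + 51.49 = 903.06.
At (202, 375): z_contact = 90.95 − 40.22 + 903.06 = 953.78 m.
Depth below ground = 1009.4 − 953.78 = 55.6 m.

55.6 m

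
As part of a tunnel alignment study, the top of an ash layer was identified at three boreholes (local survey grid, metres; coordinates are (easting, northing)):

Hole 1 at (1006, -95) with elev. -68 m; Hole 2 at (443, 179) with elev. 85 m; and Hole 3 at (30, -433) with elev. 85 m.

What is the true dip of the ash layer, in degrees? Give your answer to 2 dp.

13.86°

Let the plane be z = a·E + b·N + c.
Hole 2−Hole 1: −563a + 274b = 153;  Hole 3−Hole 1: −976a − 338b = 153.
Solving gives a = −0.20457, b = 0.13805.
Gradient magnitude |∇z| = √(a² + b²) = √(0.04185 + 0.01906) = 0.24680.
True dip = arctan(0.24680) = 13.86°, dipping toward SE (azimuth ≈ 124°).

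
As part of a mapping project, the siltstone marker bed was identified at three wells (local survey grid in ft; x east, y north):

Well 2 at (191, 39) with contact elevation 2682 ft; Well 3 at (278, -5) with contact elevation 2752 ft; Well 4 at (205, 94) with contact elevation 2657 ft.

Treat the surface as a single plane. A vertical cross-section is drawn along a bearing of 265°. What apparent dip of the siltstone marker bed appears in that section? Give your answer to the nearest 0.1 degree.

Let the plane be z = a·x + b·y + c.
Well 3−Well 2: 87a − 44b = 70;  Well 4−Well 2: 14a + 55b = −25.
Solving gives a = 0.50916, b = −0.58415.
Unit vector along 265° is (sin 265°, cos 265°) = (-0.9962, -0.0872).
Slope in that direction = a·(-0.9962) + b·(-0.0872) = −0.45632.
Apparent dip = arctan|0.45632| = 24.5° (true dip is 37.8°, so apparent ≤ true as expected).

24.5°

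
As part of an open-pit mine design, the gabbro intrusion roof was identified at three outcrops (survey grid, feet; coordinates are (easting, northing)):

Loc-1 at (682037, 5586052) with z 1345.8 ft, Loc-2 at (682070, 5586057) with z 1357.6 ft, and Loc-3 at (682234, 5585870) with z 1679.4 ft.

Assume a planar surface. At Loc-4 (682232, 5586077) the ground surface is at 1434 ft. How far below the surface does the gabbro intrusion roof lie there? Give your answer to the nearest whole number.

Two edge vectors: Loc-1→Loc-2 = (33, 5, 11.8), Loc-1→Loc-3 = (197, -182, 333.6).
Normal n = (Loc-1→Loc-2) × (Loc-1→Loc-3) = (3815.6, -8684.2, -6991).
So ∂z/∂E = −n_x/n_z = 0.54578744 and ∂z/∂N = −n_y/n_z = −1.24219711.
Intercept c from Loc-1: 1345.8 − 372247.23 + 6938977.65 = 6568076.23.
At (682232, 5586077): z_contact = 372353.7 − 6939008.7 + 6568076.23 = 1421.2 ft.
Depth below ground = 1434 − 1421.2 = 13 ft.

13 ft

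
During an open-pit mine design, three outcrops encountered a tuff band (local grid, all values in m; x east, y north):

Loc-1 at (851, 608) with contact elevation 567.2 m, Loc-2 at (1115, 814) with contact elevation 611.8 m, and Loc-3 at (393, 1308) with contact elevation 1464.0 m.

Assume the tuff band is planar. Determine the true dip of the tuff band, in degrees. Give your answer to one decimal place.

47.0°

Let the plane be z = a·x + b·y + c.
Loc-2−Loc-1: 264a + 206b = 44.6;  Loc-3−Loc-1: −458a + 700b = 896.8.
Solving gives a = −0.54996, b = 0.92131.
Gradient magnitude |∇z| = √(a² + b²) = √(0.30246 + 0.84881) = 1.07297.
True dip = arctan(1.07297) = 47.0°, dipping toward SSE (azimuth ≈ 149°).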